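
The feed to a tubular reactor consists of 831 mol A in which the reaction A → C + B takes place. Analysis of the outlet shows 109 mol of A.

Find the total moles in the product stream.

1550 mol

For A: n = n₀ − 1ξ → 109 = 831 − 1ξ, giving ξ = 722 mol.
Outlet amounts (n = n₀ + ν ξ):
  A: 831 − 1(722) = 109
  C: 0 + 1(722) = 722
  B: 0 + 1(722) = 722
Total out = 109 + 722 + 722 = 1553 mol.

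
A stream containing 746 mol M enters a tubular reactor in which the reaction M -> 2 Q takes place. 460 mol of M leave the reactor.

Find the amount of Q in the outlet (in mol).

For M: n = n₀ − 1ξ → 460 = 746 − 1ξ, giving ξ = 286 mol.
Outlet amounts (n = n₀ + ν ξ):
  M: 746 − 1(286) = 460
  Q: 0 + 2(286) = 572

572 mol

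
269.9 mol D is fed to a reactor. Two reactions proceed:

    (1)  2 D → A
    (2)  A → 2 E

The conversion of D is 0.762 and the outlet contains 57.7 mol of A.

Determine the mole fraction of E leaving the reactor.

Conversion of D: D consumed = 2ξ₁ = 0.762 × 269.9 → ξ₁ = 102.8 mol.
A balance: n_A = 0 + 1ξ₁ − 1ξ₂ = 57.7 → ξ₂ = (1·102.8 − 57.7)/1 = 45.13 mol.
Outlet amounts (n = n₀ + Σ ν·ξ):
  D: 269.9 − 2(102.8) = 64.24
  A: 0 + 1(102.8) − 1(45.13) = 57.7
  E: 0 + 2(45.13) = 90.26
Total out = 212.2 mol; y_E = 90.26 / 212.2 = 0.4254.

0.425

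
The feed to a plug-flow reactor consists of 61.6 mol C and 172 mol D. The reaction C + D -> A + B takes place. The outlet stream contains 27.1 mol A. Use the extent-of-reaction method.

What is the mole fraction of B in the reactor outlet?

For A: n = n₀ + 1ξ → 27.1 = 0 + 1ξ, giving ξ = 27.1 mol.
Outlet amounts (n = n₀ + ν ξ):
  C: 61.6 − 1(27.1) = 34.5
  D: 172 − 1(27.1) = 144.9
  A: 0 + 1(27.1) = 27.1
  B: 0 + 1(27.1) = 27.1
Total out = 233.6 mol; y_B = 27.1 / 233.6 = 0.116.

0.116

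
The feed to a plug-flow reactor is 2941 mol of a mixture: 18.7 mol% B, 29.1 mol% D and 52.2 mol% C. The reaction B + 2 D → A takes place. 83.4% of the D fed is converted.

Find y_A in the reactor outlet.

D reacted = 0.834 × 855.8 = 713.8 mol; ν_D = −2, so ξ = 713.8/2 = 356.9 mol.
Outlet amounts (n = n₀ + ν ξ):
  B: 550 − 1(356.9) = 193.1
  D: 855.8 − 2(356.9) = 142.1
  A: 0 + 1(356.9) = 356.9
  C: 1535 (inert)
Total out = 2227 mol; y_A = 356.9 / 2227 = 0.1602.

0.16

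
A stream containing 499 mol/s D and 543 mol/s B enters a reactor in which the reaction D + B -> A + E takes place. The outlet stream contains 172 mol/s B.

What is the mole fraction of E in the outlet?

0.356

For B: n = n₀ − 1ξ → 172 = 543 − 1ξ, giving ξ = 371 mol/s.
Outlet amounts (n = n₀ + ν ξ):
  D: 499 − 1(371) = 128
  B: 543 − 1(371) = 172
  A: 0 + 1(371) = 371
  E: 0 + 1(371) = 371
Total out = 1042 mol/s; y_E = 371 / 1042 = 0.356.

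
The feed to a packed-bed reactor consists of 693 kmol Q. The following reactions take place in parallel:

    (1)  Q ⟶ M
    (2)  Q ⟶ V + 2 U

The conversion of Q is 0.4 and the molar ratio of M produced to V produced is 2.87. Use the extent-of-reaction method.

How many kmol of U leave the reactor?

Conversion of Q: Q consumed = 0.4 × 693 = 277.2 kmol = 1ξ₁ + 1ξ₂.
Selectivity: 1ξ₁ / (1ξ₂) = 2.87 → ξ₁ = 2.87 ξ₂.
Substitute: (1·2.87 + 1) ξ₂ = 277.2 → ξ₂ = 71.63 kmol, ξ₁ = 205.6 kmol.
Outlet amounts (n = n₀ + Σ ν·ξ):
  Q: 693 − 1(205.6) − 1(71.63) = 415.8
  M: 0 + 1(205.6) = 205.6
  V: 0 + 1(71.63) = 71.63
  U: 0 + 2(71.63) = 143.3

143 kmol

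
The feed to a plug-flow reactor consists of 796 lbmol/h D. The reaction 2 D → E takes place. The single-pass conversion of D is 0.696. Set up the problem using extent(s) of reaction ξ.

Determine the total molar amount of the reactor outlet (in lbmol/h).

D reacted = 0.696 × 796 = 554 lbmol/h; ν_D = −2, so ξ = 554/2 = 277 lbmol/h.
Outlet amounts (n = n₀ + ν ξ):
  D: 796 − 2(277) = 242
  E: 0 + 1(277) = 277
Total out = 242 + 277 = 519 lbmol/h.

519 lbmol/h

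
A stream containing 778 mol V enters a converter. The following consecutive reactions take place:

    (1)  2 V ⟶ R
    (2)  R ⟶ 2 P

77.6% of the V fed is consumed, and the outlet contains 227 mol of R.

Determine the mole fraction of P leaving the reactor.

Conversion of V: V consumed = 2ξ₁ = 0.776 × 778 → ξ₁ = 301.9 mol.
R balance: n_R = 0 + 1ξ₁ − 1ξ₂ = 227 → ξ₂ = (1·301.9 − 227)/1 = 74.86 mol.
Outlet amounts (n = n₀ + Σ ν·ξ):
  V: 778 − 2(301.9) = 174.3
  R: 0 + 1(301.9) − 1(74.86) = 227
  P: 0 + 2(74.86) = 149.7
Total out = 551 mol; y_P = 149.7 / 551 = 0.2717.

0.272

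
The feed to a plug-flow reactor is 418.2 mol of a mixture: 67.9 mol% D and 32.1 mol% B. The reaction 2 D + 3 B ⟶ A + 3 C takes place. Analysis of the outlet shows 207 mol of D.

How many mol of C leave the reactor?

115 mol

For D: n = n₀ − 2ξ → 207 = 284 − 2ξ, giving ξ = 38.48 mol.
Outlet amounts (n = n₀ + ν ξ):
  D: 284 − 2(38.48) = 207
  B: 134.2 − 3(38.48) = 18.81
  A: 0 + 1(38.48) = 38.48
  C: 0 + 3(38.48) = 115.4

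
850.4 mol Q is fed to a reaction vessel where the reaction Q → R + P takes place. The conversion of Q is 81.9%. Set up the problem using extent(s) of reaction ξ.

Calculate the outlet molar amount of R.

Q reacted = 0.819 × 850.4 = 696.5 mol; ν_Q = −1, so ξ = 696.5/1 = 696.5 mol.
Outlet amounts (n = n₀ + ν ξ):
  Q: 850.4 − 1(696.5) = 153.9
  R: 0 + 1(696.5) = 696.5
  P: 0 + 1(696.5) = 696.5

696 mol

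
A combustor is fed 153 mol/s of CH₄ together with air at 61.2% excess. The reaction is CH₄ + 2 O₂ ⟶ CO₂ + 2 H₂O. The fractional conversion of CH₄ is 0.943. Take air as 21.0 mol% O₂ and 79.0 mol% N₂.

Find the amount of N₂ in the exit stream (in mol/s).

Stoichiometric O₂ = 2 × 153 = 306 mol/s; O₂ fed = 306 × 1.612 = 493.3 mol/s.
N₂ fed = 493.3 × 79/21 = 1856 mol/s.
Fuel reacted = 0.943 × 153 → ξ = 144.3 mol/s.
Outlet (n = n₀ + ν ξ):
  CH₄: 153 − 1(144.3) = 8.721
  O₂: 493.3 − 2(144.3) = 204.7
  N₂: 1856 (inert)
  CO₂: 0 + 1(144.3) = 144.3
  H₂O: 0 + 2(144.3) = 288.6

1860 mol/s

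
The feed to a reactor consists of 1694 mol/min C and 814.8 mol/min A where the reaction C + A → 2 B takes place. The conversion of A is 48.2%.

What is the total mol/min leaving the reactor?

2510 mol/min

A reacted = 0.482 × 814.8 = 392.7 mol/min; ν_A = −1, so ξ = 392.7/1 = 392.7 mol/min.
Outlet amounts (n = n₀ + ν ξ):
  C: 1694 − 1(392.7) = 1301
  A: 814.8 − 1(392.7) = 422.1
  B: 0 + 2(392.7) = 785.5
Total out = 1301 + 422.1 + 785.5 = 2509 mol/min.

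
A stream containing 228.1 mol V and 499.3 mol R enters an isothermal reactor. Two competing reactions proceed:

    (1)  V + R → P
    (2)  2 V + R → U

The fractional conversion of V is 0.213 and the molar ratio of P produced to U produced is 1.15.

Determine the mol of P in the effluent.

Conversion of V: V consumed = 0.213 × 228.1 = 48.59 mol = 1ξ₁ + 2ξ₂.
Selectivity: 1ξ₁ / (1ξ₂) = 1.15 → ξ₁ = 1.15 ξ₂.
Substitute: (1·1.15 + 2) ξ₂ = 48.59 → ξ₂ = 15.42 mol, ξ₁ = 17.74 mol.
Outlet amounts (n = n₀ + Σ ν·ξ):
  V: 228.1 − 1(17.74) − 2(15.42) = 179.5
  R: 499.3 − 1(17.74) − 1(15.42) = 466.1
  P: 0 + 1(17.74) = 17.74
  U: 0 + 1(15.42) = 15.42

17.7 mol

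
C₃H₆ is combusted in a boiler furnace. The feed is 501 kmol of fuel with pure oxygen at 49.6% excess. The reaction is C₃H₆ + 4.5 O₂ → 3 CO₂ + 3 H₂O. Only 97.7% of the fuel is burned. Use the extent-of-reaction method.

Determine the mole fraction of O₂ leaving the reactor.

0.284

Stoichiometric O₂ = 4.5 × 501 = 2254 kmol; O₂ fed = 2254 × 1.496 = 3373 kmol.
Fuel reacted = 0.977 × 501 → ξ = 489.5 kmol.
Outlet (n = n₀ + ν ξ):
  C₃H₆: 501 − 1(489.5) = 11.52
  O₂: 3373 − 4.5(489.5) = 1170
  CO₂: 0 + 3(489.5) = 1468
  H₂O: 0 + 3(489.5) = 1468
Total out = 4118 kmol; y_O₂ = 1170 / 4118 = 0.2841.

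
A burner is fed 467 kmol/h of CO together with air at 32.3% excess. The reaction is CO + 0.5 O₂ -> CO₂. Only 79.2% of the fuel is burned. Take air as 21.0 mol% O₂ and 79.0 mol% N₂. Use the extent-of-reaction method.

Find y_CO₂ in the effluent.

Stoichiometric O₂ = 0.5 × 467 = 233.5 kmol/h; O₂ fed = 233.5 × 1.323 = 308.9 kmol/h.
N₂ fed = 308.9 × 79/21 = 1162 kmol/h.
Fuel reacted = 0.792 × 467 → ξ = 369.9 kmol/h.
Outlet (n = n₀ + ν ξ):
  CO: 467 − 1(369.9) = 97.14
  O₂: 308.9 − 0.5(369.9) = 124
  N₂: 1162 (inert)
  CO₂: 0 + 1(369.9) = 369.9
Total out = 1753 kmol/h; y_CO₂ = 369.9 / 1753 = 0.211.

0.211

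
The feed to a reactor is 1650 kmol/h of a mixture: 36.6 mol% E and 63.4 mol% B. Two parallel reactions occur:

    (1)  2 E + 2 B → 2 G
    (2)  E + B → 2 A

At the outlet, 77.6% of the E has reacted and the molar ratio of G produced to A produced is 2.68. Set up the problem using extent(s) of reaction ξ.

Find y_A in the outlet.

0.117

Conversion of E: E consumed = 0.776 × 603.9 = 468.6 kmol/h = 2ξ₁ + 1ξ₂.
Selectivity: 2ξ₁ / (2ξ₂) = 2.68 → ξ₁ = 2.68 ξ₂.
Substitute: (2·2.68 + 1) ξ₂ = 468.6 → ξ₂ = 73.68 kmol/h, ξ₁ = 197.5 kmol/h.
Outlet amounts (n = n₀ + Σ ν·ξ):
  E: 603.9 − 2(197.5) − 1(73.68) = 135.3
  B: 1046 − 2(197.5) − 1(73.68) = 577.5
  G: 0 + 2(197.5) = 394.9
  A: 0 + 2(73.68) = 147.4
Total out = 1255 kmol/h; y_A = 147.4 / 1255 = 0.1174.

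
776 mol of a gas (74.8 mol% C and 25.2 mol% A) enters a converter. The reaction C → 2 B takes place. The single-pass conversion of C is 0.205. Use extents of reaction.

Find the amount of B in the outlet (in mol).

238 mol

C reacted = 0.205 × 580.4 = 119 mol; ν_C = −1, so ξ = 119/1 = 119 mol.
Outlet amounts (n = n₀ + ν ξ):
  C: 580.4 − 1(119) = 461.5
  B: 0 + 2(119) = 238
  A: 195.6 (inert)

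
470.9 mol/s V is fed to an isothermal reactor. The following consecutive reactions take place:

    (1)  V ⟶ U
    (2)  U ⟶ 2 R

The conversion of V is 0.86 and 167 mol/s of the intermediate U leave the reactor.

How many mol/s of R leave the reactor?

476 mol/s

Conversion of V: V consumed = 1ξ₁ = 0.86 × 470.9 → ξ₁ = 405 mol/s.
U balance: n_U = 0 + 1ξ₁ − 1ξ₂ = 167 → ξ₂ = (1·405 − 167)/1 = 238 mol/s.
Outlet amounts (n = n₀ + Σ ν·ξ):
  V: 470.9 − 1(405) = 65.93
  U: 0 + 1(405) − 1(238) = 167
  R: 0 + 2(238) = 475.9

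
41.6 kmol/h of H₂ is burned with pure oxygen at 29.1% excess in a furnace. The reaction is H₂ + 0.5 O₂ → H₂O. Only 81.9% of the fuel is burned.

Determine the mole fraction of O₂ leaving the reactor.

Stoichiometric O₂ = 0.5 × 41.6 = 20.8 kmol/h; O₂ fed = 20.8 × 1.291 = 26.85 kmol/h.
Fuel reacted = 0.819 × 41.6 → ξ = 34.07 kmol/h.
Outlet (n = n₀ + ν ξ):
  H₂: 41.6 − 1(34.07) = 7.53
  O₂: 26.85 − 0.5(34.07) = 9.818
  H₂O: 0 + 1(34.07) = 34.07
Total out = 51.42 kmol/h; y_O₂ = 9.818 / 51.42 = 0.1909.

0.191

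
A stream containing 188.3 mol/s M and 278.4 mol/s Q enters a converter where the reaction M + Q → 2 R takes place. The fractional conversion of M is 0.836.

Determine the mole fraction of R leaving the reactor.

0.675

M reacted = 0.836 × 188.3 = 157.4 mol/s; ν_M = −1, so ξ = 157.4/1 = 157.4 mol/s.
Outlet amounts (n = n₀ + ν ξ):
  M: 188.3 − 1(157.4) = 30.88
  Q: 278.4 − 1(157.4) = 121
  R: 0 + 2(157.4) = 314.8
Total out = 466.7 mol/s; y_R = 314.8 / 466.7 = 0.6746.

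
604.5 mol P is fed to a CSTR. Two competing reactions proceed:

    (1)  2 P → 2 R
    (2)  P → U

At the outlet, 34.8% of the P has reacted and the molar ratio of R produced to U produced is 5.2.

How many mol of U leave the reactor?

33.9 mol

Conversion of P: P consumed = 0.348 × 604.5 = 210.4 mol = 2ξ₁ + 1ξ₂.
Selectivity: 2ξ₁ / (1ξ₂) = 5.2 → ξ₁ = 2.6 ξ₂.
Substitute: (2·2.6 + 1) ξ₂ = 210.4 → ξ₂ = 33.93 mol, ξ₁ = 88.22 mol.
Outlet amounts (n = n₀ + Σ ν·ξ):
  P: 604.5 − 2(88.22) − 1(33.93) = 394.1
  R: 0 + 2(88.22) = 176.4
  U: 0 + 1(33.93) = 33.93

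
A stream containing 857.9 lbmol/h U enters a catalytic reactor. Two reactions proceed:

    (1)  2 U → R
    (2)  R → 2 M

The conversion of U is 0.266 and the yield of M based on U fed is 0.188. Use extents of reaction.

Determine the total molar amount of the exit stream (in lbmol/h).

Conversion of U: U consumed = 2ξ₁ = 0.266 × 857.9 → ξ₁ = 114.1 lbmol/h.
Yield of M: 2ξ₂ / 857.9 = 0.188 → ξ₂ = 80.64 lbmol/h.
Outlet amounts (n = n₀ + Σ ν·ξ):
  U: 857.9 − 2(114.1) = 629.7
  R: 0 + 1(114.1) − 1(80.64) = 33.46
  M: 0 + 2(80.64) = 161.3
Total out = 629.7 + 33.46 + 161.3 = 824.4 lbmol/h.

824 lbmol/h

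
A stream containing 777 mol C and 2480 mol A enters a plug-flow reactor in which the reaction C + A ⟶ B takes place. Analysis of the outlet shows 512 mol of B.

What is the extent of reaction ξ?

ξ = 512 mol

For B: n = n₀ + 1ξ → 512 = 0 + 1ξ, giving ξ = 512 mol.
Outlet amounts (n = n₀ + ν ξ):
  C: 777 − 1(512) = 265
  A: 2480 − 1(512) = 1968
  B: 0 + 1(512) = 512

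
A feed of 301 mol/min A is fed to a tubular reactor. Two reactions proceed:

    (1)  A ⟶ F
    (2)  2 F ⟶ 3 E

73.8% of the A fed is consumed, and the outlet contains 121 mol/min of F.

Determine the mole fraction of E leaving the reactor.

Conversion of A: A consumed = 1ξ₁ = 0.738 × 301 → ξ₁ = 222.1 mol/min.
F balance: n_F = 0 + 1ξ₁ − 2ξ₂ = 121 → ξ₂ = (1·222.1 − 121)/2 = 50.57 mol/min.
Outlet amounts (n = n₀ + Σ ν·ξ):
  A: 301 − 1(222.1) = 78.86
  F: 0 + 1(222.1) − 2(50.57) = 121
  E: 0 + 3(50.57) = 151.7
Total out = 351.6 mol/min; y_E = 151.7 / 351.6 = 0.4315.

0.432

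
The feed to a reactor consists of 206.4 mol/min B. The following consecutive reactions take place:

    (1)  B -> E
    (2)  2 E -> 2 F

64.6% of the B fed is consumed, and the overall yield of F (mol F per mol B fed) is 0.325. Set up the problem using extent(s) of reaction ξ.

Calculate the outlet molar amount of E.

Conversion of B: B consumed = 1ξ₁ = 0.646 × 206.4 → ξ₁ = 133.3 mol/min.
Yield of F: 2ξ₂ / 206.4 = 0.325 → ξ₂ = 33.54 mol/min.
Outlet amounts (n = n₀ + Σ ν·ξ):
  B: 206.4 − 1(133.3) = 73.07
  E: 0 + 1(133.3) − 2(33.54) = 66.25
  F: 0 + 2(33.54) = 67.08

66.3 mol/min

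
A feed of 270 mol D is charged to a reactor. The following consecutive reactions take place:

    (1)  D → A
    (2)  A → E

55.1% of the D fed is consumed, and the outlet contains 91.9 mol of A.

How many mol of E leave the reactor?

Conversion of D: D consumed = 1ξ₁ = 0.551 × 270 → ξ₁ = 148.8 mol.
A balance: n_A = 0 + 1ξ₁ − 1ξ₂ = 91.9 → ξ₂ = (1·148.8 − 91.9)/1 = 56.87 mol.
Outlet amounts (n = n₀ + Σ ν·ξ):
  D: 270 − 1(148.8) = 121.2
  A: 0 + 1(148.8) − 1(56.87) = 91.9
  E: 0 + 1(56.87) = 56.87

56.9 mol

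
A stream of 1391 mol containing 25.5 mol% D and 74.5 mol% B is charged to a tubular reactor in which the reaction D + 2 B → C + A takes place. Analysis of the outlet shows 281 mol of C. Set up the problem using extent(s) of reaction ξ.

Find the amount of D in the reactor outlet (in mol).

For C: n = n₀ + 1ξ → 281 = 0 + 1ξ, giving ξ = 281 mol.
Outlet amounts (n = n₀ + ν ξ):
  D: 354.7 − 1(281) = 73.7
  B: 1036 − 2(281) = 474.3
  C: 0 + 1(281) = 281
  A: 0 + 1(281) = 281

73.7 mol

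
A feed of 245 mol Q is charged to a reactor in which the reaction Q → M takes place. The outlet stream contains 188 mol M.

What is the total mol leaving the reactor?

245 mol

For M: n = n₀ + 1ξ → 188 = 0 + 1ξ, giving ξ = 188 mol.
Outlet amounts (n = n₀ + ν ξ):
  Q: 245 − 1(188) = 57
  M: 0 + 1(188) = 188
Total out = 57 + 188 = 245 mol.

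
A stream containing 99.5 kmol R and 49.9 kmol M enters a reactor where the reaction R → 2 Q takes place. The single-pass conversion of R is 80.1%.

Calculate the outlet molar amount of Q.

R reacted = 0.801 × 99.5 = 79.7 kmol; ν_R = −1, so ξ = 79.7/1 = 79.7 kmol.
Outlet amounts (n = n₀ + ν ξ):
  R: 99.5 − 1(79.7) = 19.8
  Q: 0 + 2(79.7) = 159.4
  M: 49.9 (inert)

159 kmol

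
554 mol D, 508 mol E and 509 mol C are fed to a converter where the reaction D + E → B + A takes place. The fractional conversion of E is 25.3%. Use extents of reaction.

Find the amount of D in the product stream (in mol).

425 mol

E reacted = 0.253 × 508 = 128.5 mol; ν_E = −1, so ξ = 128.5/1 = 128.5 mol.
Outlet amounts (n = n₀ + ν ξ):
  D: 554 − 1(128.5) = 425.5
  E: 508 − 1(128.5) = 379.5
  B: 0 + 1(128.5) = 128.5
  A: 0 + 1(128.5) = 128.5
  C: 509 (inert)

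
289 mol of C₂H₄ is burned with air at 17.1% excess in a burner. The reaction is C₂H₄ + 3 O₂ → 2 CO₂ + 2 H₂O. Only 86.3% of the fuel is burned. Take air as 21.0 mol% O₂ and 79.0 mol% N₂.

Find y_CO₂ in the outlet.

0.0974

Stoichiometric O₂ = 3 × 289 = 867 mol; O₂ fed = 867 × 1.171 = 1015 mol.
N₂ fed = 1015 × 79/21 = 3819 mol.
Fuel reacted = 0.863 × 289 → ξ = 249.4 mol.
Outlet (n = n₀ + ν ξ):
  C₂H₄: 289 − 1(249.4) = 39.59
  O₂: 1015 − 3(249.4) = 267
  N₂: 3819 (inert)
  CO₂: 0 + 2(249.4) = 498.8
  H₂O: 0 + 2(249.4) = 498.8
Total out = 5124 mol; y_CO₂ = 498.8 / 5124 = 0.09736.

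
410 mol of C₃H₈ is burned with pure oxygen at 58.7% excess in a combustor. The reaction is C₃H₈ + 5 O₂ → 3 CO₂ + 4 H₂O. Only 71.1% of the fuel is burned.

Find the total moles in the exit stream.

Stoichiometric O₂ = 5 × 410 = 2050 mol; O₂ fed = 2050 × 1.587 = 3253 mol.
Fuel reacted = 0.711 × 410 → ξ = 291.5 mol.
Outlet (n = n₀ + ν ξ):
  C₃H₈: 410 − 1(291.5) = 118.5
  O₂: 3253 − 5(291.5) = 1796
  CO₂: 0 + 3(291.5) = 874.5
  H₂O: 0 + 4(291.5) = 1166
Total out = 118.5 + 1796 + 874.5 + 1166 = 3955 mol.

3950 mol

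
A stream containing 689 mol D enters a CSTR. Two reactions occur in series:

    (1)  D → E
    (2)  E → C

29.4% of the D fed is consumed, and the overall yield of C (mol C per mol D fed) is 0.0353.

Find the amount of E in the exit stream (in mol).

Conversion of D: D consumed = 1ξ₁ = 0.294 × 689 → ξ₁ = 202.6 mol.
Yield of C: 1ξ₂ / 689 = 0.0353 → ξ₂ = 24.32 mol.
Outlet amounts (n = n₀ + Σ ν·ξ):
  D: 689 − 1(202.6) = 486.4
  E: 0 + 1(202.6) − 1(24.32) = 178.2
  C: 0 + 1(24.32) = 24.32

178 mol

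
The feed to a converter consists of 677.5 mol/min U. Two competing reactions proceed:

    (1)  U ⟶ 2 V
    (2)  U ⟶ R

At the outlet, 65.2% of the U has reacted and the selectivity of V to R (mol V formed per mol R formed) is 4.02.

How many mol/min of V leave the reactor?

590 mol/min

Conversion of U: U consumed = 0.652 × 677.5 = 441.7 mol/min = 1ξ₁ + 1ξ₂.
Selectivity: 2ξ₁ / (1ξ₂) = 4.02 → ξ₁ = 2.01 ξ₂.
Substitute: (1·2.01 + 1) ξ₂ = 441.7 → ξ₂ = 146.8 mol/min, ξ₁ = 295 mol/min.
Outlet amounts (n = n₀ + Σ ν·ξ):
  U: 677.5 − 1(295) − 1(146.8) = 235.8
  V: 0 + 2(295) = 590
  R: 0 + 1(146.8) = 146.8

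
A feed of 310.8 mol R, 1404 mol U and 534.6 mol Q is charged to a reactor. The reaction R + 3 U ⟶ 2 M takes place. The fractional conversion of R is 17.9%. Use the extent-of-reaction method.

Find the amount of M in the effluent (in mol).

111 mol

R reacted = 0.179 × 310.8 = 55.63 mol; ν_R = −1, so ξ = 55.63/1 = 55.63 mol.
Outlet amounts (n = n₀ + ν ξ):
  R: 310.8 − 1(55.63) = 255.2
  U: 1404 − 3(55.63) = 1237
  M: 0 + 2(55.63) = 111.3
  Q: 534.6 (inert)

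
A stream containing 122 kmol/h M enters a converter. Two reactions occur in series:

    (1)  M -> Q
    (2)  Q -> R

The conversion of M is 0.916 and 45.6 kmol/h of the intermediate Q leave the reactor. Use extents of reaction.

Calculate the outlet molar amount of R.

66.2 kmol/h

Conversion of M: M consumed = 1ξ₁ = 0.916 × 122 → ξ₁ = 111.8 kmol/h.
Q balance: n_Q = 0 + 1ξ₁ − 1ξ₂ = 45.6 → ξ₂ = (1·111.8 − 45.6)/1 = 66.15 kmol/h.
Outlet amounts (n = n₀ + Σ ν·ξ):
  M: 122 − 1(111.8) = 10.25
  Q: 0 + 1(111.8) − 1(66.15) = 45.6
  R: 0 + 1(66.15) = 66.15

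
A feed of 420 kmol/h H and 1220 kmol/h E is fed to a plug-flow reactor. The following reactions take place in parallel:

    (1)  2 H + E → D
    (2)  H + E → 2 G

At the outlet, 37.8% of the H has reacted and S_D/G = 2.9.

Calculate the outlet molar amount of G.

Conversion of H: H consumed = 0.378 × 420 = 158.8 kmol/h = 2ξ₁ + 1ξ₂.
Selectivity: 1ξ₁ / (2ξ₂) = 2.9 → ξ₁ = 5.8 ξ₂.
Substitute: (2·5.8 + 1) ξ₂ = 158.8 → ξ₂ = 12.6 kmol/h, ξ₁ = 73.08 kmol/h.
Outlet amounts (n = n₀ + Σ ν·ξ):
  H: 420 − 2(73.08) − 1(12.6) = 261.2
  E: 1220 − 1(73.08) − 1(12.6) = 1134
  D: 0 + 1(73.08) = 73.08
  G: 0 + 2(12.6) = 25.2

25.2 kmol/h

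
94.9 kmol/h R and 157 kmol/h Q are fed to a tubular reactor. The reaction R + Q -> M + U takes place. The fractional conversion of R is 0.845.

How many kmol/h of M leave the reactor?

R reacted = 0.845 × 94.9 = 80.19 kmol/h; ν_R = −1, so ξ = 80.19/1 = 80.19 kmol/h.
Outlet amounts (n = n₀ + ν ξ):
  R: 94.9 − 1(80.19) = 14.71
  Q: 157 − 1(80.19) = 76.81
  M: 0 + 1(80.19) = 80.19
  U: 0 + 1(80.19) = 80.19

80.2 kmol/h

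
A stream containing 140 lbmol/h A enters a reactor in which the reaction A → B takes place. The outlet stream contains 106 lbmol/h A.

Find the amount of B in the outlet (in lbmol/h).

34 lbmol/h

For A: n = n₀ − 1ξ → 106 = 140 − 1ξ, giving ξ = 34 lbmol/h.
Outlet amounts (n = n₀ + ν ξ):
  A: 140 − 1(34) = 106
  B: 0 + 1(34) = 34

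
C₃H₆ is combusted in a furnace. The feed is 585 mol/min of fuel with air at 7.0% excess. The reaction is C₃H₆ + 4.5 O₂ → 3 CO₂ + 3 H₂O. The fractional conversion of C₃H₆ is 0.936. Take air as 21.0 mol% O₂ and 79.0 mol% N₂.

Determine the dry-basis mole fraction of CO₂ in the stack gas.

0.13

Stoichiometric O₂ = 4.5 × 585 = 2632 mol/min; O₂ fed = 2632 × 1.070 = 2817 mol/min.
N₂ fed = 2817 × 79/21 = 10600 mol/min.
Fuel reacted = 0.936 × 585 → ξ = 547.6 mol/min.
Outlet (n = n₀ + ν ξ):
  C₃H₆: 585 − 1(547.6) = 37.44
  O₂: 2817 − 4.5(547.6) = 352.8
  N₂: 10600 (inert)
  CO₂: 0 + 3(547.6) = 1643
  H₂O: 0 + 3(547.6) = 1643
Dry total = 12630 mol/min; y_CO₂ (dry) = 1643 / 12630 = 0.1301.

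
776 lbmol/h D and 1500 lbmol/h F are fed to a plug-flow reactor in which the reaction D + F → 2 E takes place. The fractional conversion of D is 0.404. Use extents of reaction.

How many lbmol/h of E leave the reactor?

D reacted = 0.404 × 776 = 313.5 lbmol/h; ν_D = −1, so ξ = 313.5/1 = 313.5 lbmol/h.
Outlet amounts (n = n₀ + ν ξ):
  D: 776 − 1(313.5) = 462.5
  F: 1500 − 1(313.5) = 1186
  E: 0 + 2(313.5) = 627

627 lbmol/h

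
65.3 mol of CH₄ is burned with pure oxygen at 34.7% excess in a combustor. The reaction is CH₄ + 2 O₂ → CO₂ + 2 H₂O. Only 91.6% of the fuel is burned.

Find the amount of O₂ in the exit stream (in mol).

56.3 mol

Stoichiometric O₂ = 2 × 65.3 = 130.6 mol; O₂ fed = 130.6 × 1.347 = 175.9 mol.
Fuel reacted = 0.916 × 65.3 → ξ = 59.81 mol.
Outlet (n = n₀ + ν ξ):
  CH₄: 65.3 − 1(59.81) = 5.485
  O₂: 175.9 − 2(59.81) = 56.29
  CO₂: 0 + 1(59.81) = 59.81
  H₂O: 0 + 2(59.81) = 119.6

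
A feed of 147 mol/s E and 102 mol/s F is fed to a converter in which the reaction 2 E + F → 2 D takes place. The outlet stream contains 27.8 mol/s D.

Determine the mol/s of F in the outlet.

88.1 mol/s

For D: n = n₀ + 2ξ → 27.8 = 0 + 2ξ, giving ξ = 13.9 mol/s.
Outlet amounts (n = n₀ + ν ξ):
  E: 147 − 2(13.9) = 119.2
  F: 102 − 1(13.9) = 88.1
  D: 0 + 2(13.9) = 27.8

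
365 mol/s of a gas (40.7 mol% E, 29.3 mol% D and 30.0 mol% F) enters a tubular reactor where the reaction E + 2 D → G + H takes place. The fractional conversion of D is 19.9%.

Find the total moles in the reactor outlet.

354 mol/s

D reacted = 0.199 × 106.9 = 21.28 mol/s; ν_D = −2, so ξ = 21.28/2 = 10.64 mol/s.
Outlet amounts (n = n₀ + ν ξ):
  E: 148.6 − 1(10.64) = 137.9
  D: 106.9 − 2(10.64) = 85.66
  G: 0 + 1(10.64) = 10.64
  H: 0 + 1(10.64) = 10.64
  F: 109.5 (inert)
Total out = 137.9 + 85.66 + 10.64 + 10.64 + 109.5 = 354.4 mol/s.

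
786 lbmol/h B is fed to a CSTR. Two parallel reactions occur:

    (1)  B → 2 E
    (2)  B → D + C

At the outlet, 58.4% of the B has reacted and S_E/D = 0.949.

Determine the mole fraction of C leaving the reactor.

Conversion of B: B consumed = 0.584 × 786 = 459 lbmol/h = 1ξ₁ + 1ξ₂.
Selectivity: 2ξ₁ / (1ξ₂) = 0.949 → ξ₁ = 0.4745 ξ₂.
Substitute: (1·0.4745 + 1) ξ₂ = 459 → ξ₂ = 311.3 lbmol/h, ξ₁ = 147.7 lbmol/h.
Outlet amounts (n = n₀ + Σ ν·ξ):
  B: 786 − 1(147.7) − 1(311.3) = 327
  E: 0 + 2(147.7) = 295.4
  D: 0 + 1(311.3) = 311.3
  C: 0 + 1(311.3) = 311.3
Total out = 1245 lbmol/h; y_C = 311.3 / 1245 = 0.25.

0.25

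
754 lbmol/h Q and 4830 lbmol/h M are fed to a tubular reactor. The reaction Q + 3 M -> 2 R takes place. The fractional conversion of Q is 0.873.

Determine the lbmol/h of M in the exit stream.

Q reacted = 0.873 × 754 = 658.2 lbmol/h; ν_Q = −1, so ξ = 658.2/1 = 658.2 lbmol/h.
Outlet amounts (n = n₀ + ν ξ):
  Q: 754 − 1(658.2) = 95.76
  M: 4830 − 3(658.2) = 2855
  R: 0 + 2(658.2) = 1316

2860 lbmol/h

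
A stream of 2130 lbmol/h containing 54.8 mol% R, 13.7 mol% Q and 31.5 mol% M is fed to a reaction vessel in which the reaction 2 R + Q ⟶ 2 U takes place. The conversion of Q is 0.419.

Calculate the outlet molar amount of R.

923 lbmol/h

Q reacted = 0.419 × 291.8 = 122.3 lbmol/h; ν_Q = −1, so ξ = 122.3/1 = 122.3 lbmol/h.
Outlet amounts (n = n₀ + ν ξ):
  R: 1167 − 2(122.3) = 922.7
  Q: 291.8 − 1(122.3) = 169.5
  U: 0 + 2(122.3) = 244.5
  M: 671 (inert)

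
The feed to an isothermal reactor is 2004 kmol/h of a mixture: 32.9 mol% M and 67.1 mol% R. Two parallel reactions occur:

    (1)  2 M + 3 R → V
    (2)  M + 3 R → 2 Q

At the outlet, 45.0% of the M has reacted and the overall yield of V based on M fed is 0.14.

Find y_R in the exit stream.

0.519

Yield of V: 1ξ₁ / 659.3 = 0.14 → ξ₁ = 92.3 kmol/h.
Conversion of M: 2ξ₁ + 1ξ₂ = 0.45 × 659.3 = 296.7 → ξ₂ = 112.1 kmol/h.
Outlet amounts (n = n₀ + Σ ν·ξ):
  M: 659.3 − 2(92.3) − 1(112.1) = 362.6
  R: 1345 − 3(92.3) − 3(112.1) = 731.5
  V: 0 + 1(92.3) = 92.3
  Q: 0 + 2(112.1) = 224.2
Total out = 1411 kmol/h; y_R = 731.5 / 1411 = 0.5186.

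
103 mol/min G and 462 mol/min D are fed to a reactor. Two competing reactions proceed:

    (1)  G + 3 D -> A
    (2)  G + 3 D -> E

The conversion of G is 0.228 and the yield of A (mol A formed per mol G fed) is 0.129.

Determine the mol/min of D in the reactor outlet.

Yield of A: 1ξ₁ / 103 = 0.129 → ξ₁ = 13.29 mol/min.
Conversion of G: 1ξ₁ + 1ξ₂ = 0.228 × 103 = 23.48 → ξ₂ = 10.2 mol/min.
Outlet amounts (n = n₀ + Σ ν·ξ):
  G: 103 − 1(13.29) − 1(10.2) = 79.52
  D: 462 − 3(13.29) − 3(10.2) = 391.5
  A: 0 + 1(13.29) = 13.29
  E: 0 + 1(10.2) = 10.2

392 mol/min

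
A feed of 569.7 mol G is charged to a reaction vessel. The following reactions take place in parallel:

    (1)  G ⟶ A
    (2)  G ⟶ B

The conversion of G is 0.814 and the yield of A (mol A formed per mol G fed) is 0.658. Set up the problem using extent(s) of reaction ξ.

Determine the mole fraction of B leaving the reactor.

0.156

Yield of A: 1ξ₁ / 569.7 = 0.658 → ξ₁ = 374.9 mol.
Conversion of G: 1ξ₁ + 1ξ₂ = 0.814 × 569.7 = 463.7 → ξ₂ = 88.87 mol.
Outlet amounts (n = n₀ + Σ ν·ξ):
  G: 569.7 − 1(374.9) − 1(88.87) = 106
  A: 0 + 1(374.9) = 374.9
  B: 0 + 1(88.87) = 88.87
Total out = 569.7 mol; y_B = 88.87 / 569.7 = 0.156.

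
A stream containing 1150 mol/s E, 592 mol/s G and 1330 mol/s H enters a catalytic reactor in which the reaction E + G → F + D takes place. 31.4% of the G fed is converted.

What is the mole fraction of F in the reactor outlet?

0.0605

G reacted = 0.314 × 592 = 185.9 mol/s; ν_G = −1, so ξ = 185.9/1 = 185.9 mol/s.
Outlet amounts (n = n₀ + ν ξ):
  E: 1150 − 1(185.9) = 964.1
  G: 592 − 1(185.9) = 406.1
  F: 0 + 1(185.9) = 185.9
  D: 0 + 1(185.9) = 185.9
  H: 1330 (inert)
Total out = 3072 mol/s; y_F = 185.9 / 3072 = 0.06051.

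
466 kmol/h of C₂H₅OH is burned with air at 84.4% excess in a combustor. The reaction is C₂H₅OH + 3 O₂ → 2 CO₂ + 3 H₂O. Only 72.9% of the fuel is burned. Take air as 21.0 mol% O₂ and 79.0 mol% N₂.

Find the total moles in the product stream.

Stoichiometric O₂ = 3 × 466 = 1398 kmol/h; O₂ fed = 1398 × 1.844 = 2578 kmol/h.
N₂ fed = 2578 × 79/21 = 9698 kmol/h.
Fuel reacted = 0.729 × 466 → ξ = 339.7 kmol/h.
Outlet (n = n₀ + ν ξ):
  C₂H₅OH: 466 − 1(339.7) = 126.3
  O₂: 2578 − 3(339.7) = 1559
  N₂: 9698 (inert)
  CO₂: 0 + 2(339.7) = 679.4
  H₂O: 0 + 3(339.7) = 1019
Total out = 126.3 + 1559 + 9698 + 679.4 + 1019 = 13080 kmol/h.

13100 kmol/h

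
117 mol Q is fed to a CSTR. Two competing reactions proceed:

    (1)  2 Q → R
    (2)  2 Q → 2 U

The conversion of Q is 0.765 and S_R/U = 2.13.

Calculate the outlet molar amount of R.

36.2 mol

Conversion of Q: Q consumed = 0.765 × 117 = 89.5 mol = 2ξ₁ + 2ξ₂.
Selectivity: 1ξ₁ / (2ξ₂) = 2.13 → ξ₁ = 4.26 ξ₂.
Substitute: (2·4.26 + 2) ξ₂ = 89.5 → ξ₂ = 8.508 mol, ξ₁ = 36.24 mol.
Outlet amounts (n = n₀ + Σ ν·ξ):
  Q: 117 − 2(36.24) − 2(8.508) = 27.5
  R: 0 + 1(36.24) = 36.24
  U: 0 + 2(8.508) = 17.02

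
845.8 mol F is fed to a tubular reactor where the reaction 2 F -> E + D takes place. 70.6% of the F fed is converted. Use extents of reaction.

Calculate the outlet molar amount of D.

F reacted = 0.706 × 845.8 = 597.1 mol; ν_F = −2, so ξ = 597.1/2 = 298.6 mol.
Outlet amounts (n = n₀ + ν ξ):
  F: 845.8 − 2(298.6) = 248.7
  E: 0 + 1(298.6) = 298.6
  D: 0 + 1(298.6) = 298.6

299 mol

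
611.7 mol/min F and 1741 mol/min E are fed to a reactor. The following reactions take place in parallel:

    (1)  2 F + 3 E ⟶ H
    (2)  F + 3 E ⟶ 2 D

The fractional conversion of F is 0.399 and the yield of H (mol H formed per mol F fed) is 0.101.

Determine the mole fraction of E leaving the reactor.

Yield of H: 1ξ₁ / 611.7 = 0.101 → ξ₁ = 61.78 mol/min.
Conversion of F: 2ξ₁ + 1ξ₂ = 0.399 × 611.7 = 244.1 → ξ₂ = 120.5 mol/min.
Outlet amounts (n = n₀ + Σ ν·ξ):
  F: 611.7 − 2(61.78) − 1(120.5) = 367.6
  E: 1741 − 3(61.78) − 3(120.5) = 1194
  H: 0 + 1(61.78) = 61.78
  D: 0 + 2(120.5) = 241
Total out = 1865 mol/min; y_E = 1194 / 1865 = 0.6404.

0.64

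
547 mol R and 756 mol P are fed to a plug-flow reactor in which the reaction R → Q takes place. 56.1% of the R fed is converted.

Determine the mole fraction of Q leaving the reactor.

R reacted = 0.561 × 547 = 306.9 mol; ν_R = −1, so ξ = 306.9/1 = 306.9 mol.
Outlet amounts (n = n₀ + ν ξ):
  R: 547 − 1(306.9) = 240.1
  Q: 0 + 1(306.9) = 306.9
  P: 756 (inert)
Total out = 1303 mol; y_Q = 306.9 / 1303 = 0.2355.

0.236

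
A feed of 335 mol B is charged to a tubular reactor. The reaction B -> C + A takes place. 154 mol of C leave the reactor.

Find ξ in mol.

For C: n = n₀ + 1ξ → 154 = 0 + 1ξ, giving ξ = 154 mol.
Outlet amounts (n = n₀ + ν ξ):
  B: 335 − 1(154) = 181
  C: 0 + 1(154) = 154
  A: 0 + 1(154) = 154

ξ = 154 mol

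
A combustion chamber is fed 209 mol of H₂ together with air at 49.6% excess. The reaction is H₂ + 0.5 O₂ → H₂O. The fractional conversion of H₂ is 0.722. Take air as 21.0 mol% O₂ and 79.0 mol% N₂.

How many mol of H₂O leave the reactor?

151 mol

Stoichiometric O₂ = 0.5 × 209 = 104.5 mol; O₂ fed = 104.5 × 1.496 = 156.3 mol.
N₂ fed = 156.3 × 79/21 = 588.1 mol.
Fuel reacted = 0.722 × 209 → ξ = 150.9 mol.
Outlet (n = n₀ + ν ξ):
  H₂: 209 − 1(150.9) = 58.1
  O₂: 156.3 − 0.5(150.9) = 80.88
  N₂: 588.1 (inert)
  H₂O: 0 + 1(150.9) = 150.9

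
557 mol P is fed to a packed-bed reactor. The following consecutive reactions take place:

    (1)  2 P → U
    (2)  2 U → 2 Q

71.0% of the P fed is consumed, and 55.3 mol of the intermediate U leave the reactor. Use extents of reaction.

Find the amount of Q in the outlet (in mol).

Conversion of P: P consumed = 2ξ₁ = 0.71 × 557 → ξ₁ = 197.7 mol.
U balance: n_U = 0 + 1ξ₁ − 2ξ₂ = 55.3 → ξ₂ = (1·197.7 − 55.3)/2 = 71.22 mol.
Outlet amounts (n = n₀ + Σ ν·ξ):
  P: 557 − 2(197.7) = 161.5
  U: 0 + 1(197.7) − 2(71.22) = 55.3
  Q: 0 + 2(71.22) = 142.4

142 mol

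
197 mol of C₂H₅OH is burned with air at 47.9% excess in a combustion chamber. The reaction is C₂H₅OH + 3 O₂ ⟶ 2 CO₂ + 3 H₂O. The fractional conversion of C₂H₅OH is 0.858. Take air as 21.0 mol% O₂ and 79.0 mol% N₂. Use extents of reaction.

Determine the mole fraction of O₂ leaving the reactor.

0.081

Stoichiometric O₂ = 3 × 197 = 591 mol; O₂ fed = 591 × 1.479 = 874.1 mol.
N₂ fed = 874.1 × 79/21 = 3288 mol.
Fuel reacted = 0.858 × 197 → ξ = 169 mol.
Outlet (n = n₀ + ν ξ):
  C₂H₅OH: 197 − 1(169) = 27.97
  O₂: 874.1 − 3(169) = 367
  N₂: 3288 (inert)
  CO₂: 0 + 2(169) = 338.1
  H₂O: 0 + 3(169) = 507.1
Total out = 4528 mol; y_O₂ = 367 / 4528 = 0.08105.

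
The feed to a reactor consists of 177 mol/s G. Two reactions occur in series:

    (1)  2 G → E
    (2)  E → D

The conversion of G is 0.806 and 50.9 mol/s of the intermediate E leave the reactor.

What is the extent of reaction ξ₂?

Conversion of G: G consumed = 2ξ₁ = 0.806 × 177 → ξ₁ = 71.33 mol/s.
E balance: n_E = 0 + 1ξ₁ − 1ξ₂ = 50.9 → ξ₂ = (1·71.33 − 50.9)/1 = 20.43 mol/s.
Outlet amounts (n = n₀ + Σ ν·ξ):
  G: 177 − 2(71.33) = 34.34
  E: 0 + 1(71.33) − 1(20.43) = 50.9
  D: 0 + 1(20.43) = 20.43

ξ₂ = 20.4 mol/s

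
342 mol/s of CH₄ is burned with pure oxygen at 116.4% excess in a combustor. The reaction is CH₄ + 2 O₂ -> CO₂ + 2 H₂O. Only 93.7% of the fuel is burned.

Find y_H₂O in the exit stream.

0.352

Stoichiometric O₂ = 2 × 342 = 684 mol/s; O₂ fed = 684 × 2.164 = 1480 mol/s.
Fuel reacted = 0.937 × 342 → ξ = 320.5 mol/s.
Outlet (n = n₀ + ν ξ):
  CH₄: 342 − 1(320.5) = 21.55
  O₂: 1480 − 2(320.5) = 839.3
  CO₂: 0 + 1(320.5) = 320.5
  H₂O: 0 + 2(320.5) = 640.9
Total out = 1822 mol/s; y_H₂O = 640.9 / 1822 = 0.3517.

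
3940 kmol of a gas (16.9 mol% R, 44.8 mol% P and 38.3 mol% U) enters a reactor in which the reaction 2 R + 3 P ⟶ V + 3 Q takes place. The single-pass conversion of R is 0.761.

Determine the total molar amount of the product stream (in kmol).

R reacted = 0.761 × 665.9 = 506.7 kmol; ν_R = −2, so ξ = 506.7/2 = 253.4 kmol.
Outlet amounts (n = n₀ + ν ξ):
  R: 665.9 − 2(253.4) = 159.1
  P: 1765 − 3(253.4) = 1005
  V: 0 + 1(253.4) = 253.4
  Q: 0 + 3(253.4) = 760.1
  U: 1509 (inert)
Total out = 159.1 + 1005 + 253.4 + 760.1 + 1509 = 3687 kmol.

3690 kmol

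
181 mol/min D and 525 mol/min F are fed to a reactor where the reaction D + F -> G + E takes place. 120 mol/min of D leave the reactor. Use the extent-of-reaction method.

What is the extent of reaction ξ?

For D: n = n₀ − 1ξ → 120 = 181 − 1ξ, giving ξ = 61 mol/min.
Outlet amounts (n = n₀ + ν ξ):
  D: 181 − 1(61) = 120
  F: 525 − 1(61) = 464
  G: 0 + 1(61) = 61
  E: 0 + 1(61) = 61

ξ = 61 mol/min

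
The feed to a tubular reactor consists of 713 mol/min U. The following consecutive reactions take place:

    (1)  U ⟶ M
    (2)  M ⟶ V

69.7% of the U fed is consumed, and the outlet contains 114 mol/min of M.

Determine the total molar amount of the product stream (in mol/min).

Conversion of U: U consumed = 1ξ₁ = 0.697 × 713 → ξ₁ = 497 mol/min.
M balance: n_M = 0 + 1ξ₁ − 1ξ₂ = 114 → ξ₂ = (1·497 − 114)/1 = 383 mol/min.
Outlet amounts (n = n₀ + Σ ν·ξ):
  U: 713 − 1(497) = 216
  M: 0 + 1(497) − 1(383) = 114
  V: 0 + 1(383) = 383
Total out = 216 + 114 + 383 = 713 mol/min.

713 mol/min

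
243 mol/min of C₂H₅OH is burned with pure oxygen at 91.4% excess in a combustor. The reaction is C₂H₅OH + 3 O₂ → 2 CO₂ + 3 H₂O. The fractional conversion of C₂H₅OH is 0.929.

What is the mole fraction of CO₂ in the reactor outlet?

0.242

Stoichiometric O₂ = 3 × 243 = 729 mol/min; O₂ fed = 729 × 1.914 = 1395 mol/min.
Fuel reacted = 0.929 × 243 → ξ = 225.7 mol/min.
Outlet (n = n₀ + ν ξ):
  C₂H₅OH: 243 − 1(225.7) = 17.25
  O₂: 1395 − 3(225.7) = 718.1
  CO₂: 0 + 2(225.7) = 451.5
  H₂O: 0 + 3(225.7) = 677.2
Total out = 1864 mol/min; y_CO₂ = 451.5 / 1864 = 0.2422.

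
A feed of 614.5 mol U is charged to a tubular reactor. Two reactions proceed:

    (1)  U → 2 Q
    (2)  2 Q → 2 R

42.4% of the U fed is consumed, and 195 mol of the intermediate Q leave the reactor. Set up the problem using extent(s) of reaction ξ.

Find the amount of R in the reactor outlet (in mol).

326 mol

Conversion of U: U consumed = 1ξ₁ = 0.424 × 614.5 → ξ₁ = 260.5 mol.
Q balance: n_Q = 0 + 2ξ₁ − 2ξ₂ = 195 → ξ₂ = (2·260.5 − 195)/2 = 163 mol.
Outlet amounts (n = n₀ + Σ ν·ξ):
  U: 614.5 − 1(260.5) = 354
  Q: 0 + 2(260.5) − 2(163) = 195
  R: 0 + 2(163) = 326.1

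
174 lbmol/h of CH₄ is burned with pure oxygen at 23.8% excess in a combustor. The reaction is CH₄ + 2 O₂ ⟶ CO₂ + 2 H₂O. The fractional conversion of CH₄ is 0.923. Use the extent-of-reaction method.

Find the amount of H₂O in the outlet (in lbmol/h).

Stoichiometric O₂ = 2 × 174 = 348 lbmol/h; O₂ fed = 348 × 1.238 = 430.8 lbmol/h.
Fuel reacted = 0.923 × 174 → ξ = 160.6 lbmol/h.
Outlet (n = n₀ + ν ξ):
  CH₄: 174 − 1(160.6) = 13.4
  O₂: 430.8 − 2(160.6) = 109.6
  CO₂: 0 + 1(160.6) = 160.6
  H₂O: 0 + 2(160.6) = 321.2

321 lbmol/h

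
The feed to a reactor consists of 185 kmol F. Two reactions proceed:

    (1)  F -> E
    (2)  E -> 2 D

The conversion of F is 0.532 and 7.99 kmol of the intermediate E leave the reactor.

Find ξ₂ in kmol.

ξ₂ = 90.4 kmol

Conversion of F: F consumed = 1ξ₁ = 0.532 × 185 → ξ₁ = 98.42 kmol.
E balance: n_E = 0 + 1ξ₁ − 1ξ₂ = 7.99 → ξ₂ = (1·98.42 − 7.99)/1 = 90.43 kmol.
Outlet amounts (n = n₀ + Σ ν·ξ):
  F: 185 − 1(98.42) = 86.58
  E: 0 + 1(98.42) − 1(90.43) = 7.99
  D: 0 + 2(90.43) = 180.9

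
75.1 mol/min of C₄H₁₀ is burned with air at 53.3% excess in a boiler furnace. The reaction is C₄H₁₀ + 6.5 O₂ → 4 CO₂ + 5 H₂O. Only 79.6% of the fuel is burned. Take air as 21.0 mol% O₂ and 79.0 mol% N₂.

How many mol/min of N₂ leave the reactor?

2820 mol/min

Stoichiometric O₂ = 6.5 × 75.1 = 488.1 mol/min; O₂ fed = 488.1 × 1.533 = 748.3 mol/min.
N₂ fed = 748.3 × 79/21 = 2815 mol/min.
Fuel reacted = 0.796 × 75.1 → ξ = 59.78 mol/min.
Outlet (n = n₀ + ν ξ):
  C₄H₁₀: 75.1 − 1(59.78) = 15.32
  O₂: 748.3 − 6.5(59.78) = 359.8
  N₂: 2815 (inert)
  CO₂: 0 + 4(59.78) = 239.1
  H₂O: 0 + 5(59.78) = 298.9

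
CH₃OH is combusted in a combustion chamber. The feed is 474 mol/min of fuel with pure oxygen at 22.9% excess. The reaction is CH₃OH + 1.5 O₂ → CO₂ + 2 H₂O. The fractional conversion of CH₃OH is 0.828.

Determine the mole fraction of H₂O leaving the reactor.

Stoichiometric O₂ = 1.5 × 474 = 711 mol/min; O₂ fed = 711 × 1.229 = 873.8 mol/min.
Fuel reacted = 0.828 × 474 → ξ = 392.5 mol/min.
Outlet (n = n₀ + ν ξ):
  CH₃OH: 474 − 1(392.5) = 81.53
  O₂: 873.8 − 1.5(392.5) = 285.1
  CO₂: 0 + 1(392.5) = 392.5
  H₂O: 0 + 2(392.5) = 784.9
Total out = 1544 mol/min; y_H₂O = 784.9 / 1544 = 0.5084.

0.508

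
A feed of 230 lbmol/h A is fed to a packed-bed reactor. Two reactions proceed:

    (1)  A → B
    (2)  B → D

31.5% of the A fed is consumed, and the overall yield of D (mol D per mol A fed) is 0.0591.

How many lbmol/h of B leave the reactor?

58.9 lbmol/h

Conversion of A: A consumed = 1ξ₁ = 0.315 × 230 → ξ₁ = 72.45 lbmol/h.
Yield of D: 1ξ₂ / 230 = 0.0591 → ξ₂ = 13.59 lbmol/h.
Outlet amounts (n = n₀ + Σ ν·ξ):
  A: 230 − 1(72.45) = 157.6
  B: 0 + 1(72.45) − 1(13.59) = 58.86
  D: 0 + 1(13.59) = 13.59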